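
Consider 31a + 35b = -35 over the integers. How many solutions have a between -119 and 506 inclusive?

18

gcd(35, 31) = 1  (35 = 1*31 + 4, 31 = 7*4 + 3, 4 = 1*3 + 1, 3 = 3*1).
Back-substituting, 31*(-9) + 35*(8) = 1.
Scale by -35: particular solution (315, -280); reduce a mod 35: (0, -1).
General solution: a = 0 + 35t, b = -1 - 31t for integer t.
-119 ≤ 0 + 35t ≤ 506 gives t ∈ [-3, 14], which is 18 values.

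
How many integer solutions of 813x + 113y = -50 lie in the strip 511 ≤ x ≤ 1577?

9

gcd(813, 113) = 1.
By Bézout, 813·(36) + 113·(-259) = 1.
Particular solution: (8, -58).
General solution: x = 8 + 113t, y = -58 - 813t for integer t.
511 ≤ 8 + 113t ≤ 1577 gives t ∈ [5, 13], which is 9 values.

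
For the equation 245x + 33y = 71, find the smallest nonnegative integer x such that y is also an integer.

31

gcd(245, 33):
  245 = 7×33 + 14
  33 = 2×14 + 5
  14 = 2×5 + 4
  5 = 1×4 + 1
  4 = 4×1
so gcd(245, 33) = 1.
1 divides 71, so solutions exist.
Back-substitute for Bézout coefficients:
  1 = 5 - 1×4
  ... = 245×(-7) + 33×(52)
Scale by 71/1 = 71: (x₀, y₀) = (-497, 3692).
General solution: x = -497 + 33t, y = 3692 - 245t for integer t.
x ≥ 0: smallest is -497 mod 33 = 31 (at t = 16), with y = -228.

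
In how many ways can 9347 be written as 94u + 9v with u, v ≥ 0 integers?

gcd(94, 9):
  94 = 10·9 + 4
  9 = 2·4 + 1
  4 = 4·1
so gcd(94, 9) = 1.
Back-substitute for Bézout coefficients:
  1 = 9 - 2·4
  ... = 94·(-2) + 9·(21)
Scale by 9347: one solution is (-18694, 196287). Reduce u mod 9: (8, 955).
General: u = 8 + 9t, v = 955 - 94t.
u ≥ 0 ⇒ t ≥ 0; v ≥ 0 ⇒ t ≤ 10. So t ∈ [0, 10]: 11 solutions.

11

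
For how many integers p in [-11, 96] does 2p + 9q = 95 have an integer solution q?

gcd(9, 2) = 1.
By Bézout, 2×(-4) + 9×(1) = 1.
Particular solution: (7, 9).
General solution: p = 7 + 9t, q = 9 - 2t for integer t.
-11 ≤ 7 + 9t ≤ 96 gives t ∈ [-2, 9], which is 12 values.

12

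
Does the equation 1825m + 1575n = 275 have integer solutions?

gcd(1825, 1575) = 25  (1825 = 1·1575 + 250, 1575 = 6·250 + 75, 250 = 3·75 + 25, 75 = 3·25).
25 divides 275, so integer solutions exist.

yes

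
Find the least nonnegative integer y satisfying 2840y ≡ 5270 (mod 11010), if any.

gcd(11010, 2840) = 10  (11010 = 3·2840 + 2490, 2840 = 1·2490 + 350, 2490 = 7·350 + 40, 350 = 8·40 + 30, 40 = 1·30 + 10, 30 = 3·10).
10 divides 5270, so solutions exist.
Back-substituting, 2840·(-283) + 11010·(73) = 10.
So 2840·(-283) ≡ 10 (mod 11010); multiply by 527: y ≡ -149141 (mod 1101).
Smallest nonnegative: y = -149141 mod 1101 = 595.

595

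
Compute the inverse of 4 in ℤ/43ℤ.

gcd(43, 4) = 1  (43 = 10*4 + 3, 4 = 1*3 + 1, 3 = 3*1).
Back-substituting, 4*(11) + 43*(-1) = 1.
So 4*11 ≡ 1 (mod 43), and 11 mod 43 = 11.

11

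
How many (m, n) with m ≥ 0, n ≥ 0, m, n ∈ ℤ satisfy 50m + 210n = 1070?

gcd(210, 50) = 10.
By Bézout, 50·(-4) + 210·(1) = 10.
One solution: (13, 2).
General: m = 13 + 21t, n = 2 - 5t.
m ≥ 0 ⇒ t ≥ 0; n ≥ 0 ⇒ t ≤ 0. So t ∈ [0, 0]: 1 solution.

1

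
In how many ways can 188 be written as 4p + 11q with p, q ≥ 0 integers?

gcd(11, 4) = 1.
By Bézout, 4×(3) + 11×(-1) = 1.
One solution: (3, 16).
General: p = 3 + 11t, q = 16 - 4t.
p ≥ 0 ⇒ t ≥ 0; q ≥ 0 ⇒ t ≤ 4. So t ∈ [0, 4]: 5 solutions.

5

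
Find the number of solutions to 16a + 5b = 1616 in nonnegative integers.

21

gcd(16, 5) = 1.
By Bézout, 16×(1) + 5×(-3) = 1.
One solution: (1, 320).
General: a = 1 + 5t, b = 320 - 16t.
a ≥ 0 ⇒ t ≥ 0; b ≥ 0 ⇒ t ≤ 20. So t ∈ [0, 20]: 21 solutions.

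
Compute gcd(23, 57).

gcd(57, 23):
  57 = 2×23 + 11
  23 = 2×11 + 1
  11 = 11×1
so gcd(57, 23) = 1.

1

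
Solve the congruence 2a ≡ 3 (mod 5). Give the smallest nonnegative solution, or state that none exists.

gcd(5, 2) = 1.
1 divides 3, so solutions exist.
By Bézout, 2×(-2) + 5×(1) = 1.
So 2×(-2) ≡ 1 (mod 5); multiply by 3: a ≡ -6 (mod 5).
Smallest nonnegative: a = -6 mod 5 = 4.

4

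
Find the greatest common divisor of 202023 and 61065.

gcd(202023, 61065):
  202023 = 3·61065 + 18828
  61065 = 3·18828 + 4581
  18828 = 4·4581 + 504
  4581 = 9·504 + 45
  504 = 11·45 + 9
  45 = 5·9
so gcd(202023, 61065) = 9.

9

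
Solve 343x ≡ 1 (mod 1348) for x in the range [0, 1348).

955

gcd(1348, 343) = 1.
By Bézout, 343*(-393) + 1348*(100) = 1.
So 343*-393 ≡ 1 (mod 1348), and -393 mod 1348 = 955.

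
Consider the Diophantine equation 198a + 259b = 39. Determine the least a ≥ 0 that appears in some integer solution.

114

gcd(259, 198):
  259 = 1·198 + 61
  198 = 3·61 + 15
  61 = 4·15 + 1
  15 = 15·1
so gcd(259, 198) = 1.
1 divides 39, so solutions exist.
Back-substitute for Bézout coefficients:
  1 = 61 - 4·15
  ... = 198·(-17) + 259·(13)
Scale by 39/1 = 39: (a₀, b₀) = (-663, 507).
General solution: a = -663 + 259t, b = 507 - 198t for integer t.
a ≥ 0: smallest is -663 mod 259 = 114 (at t = 3), with b = -87.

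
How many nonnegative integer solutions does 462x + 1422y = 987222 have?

9

gcd(1422, 462):
  1422 = 3*462 + 36
  462 = 12*36 + 30
  36 = 1*30 + 6
  30 = 5*6
so gcd(1422, 462) = 6.
Back-substitute for Bézout coefficients:
  6 = 36 - 1*30
  ... = 462*(-40) + 1422*(13)
Scale by 164537: one solution is (-6581480, 2138981). Reduce x mod 237: (10, 691).
General: x = 10 + 237t, y = 691 - 77t.
x ≥ 0 ⇒ t ≥ 0; y ≥ 0 ⇒ t ≤ 8. So t ∈ [0, 8]: 9 solutions.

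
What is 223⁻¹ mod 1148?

gcd(1148, 223):
  1148 = 5·223 + 33
  223 = 6·33 + 25
  33 = 1·25 + 8
  25 = 3·8 + 1
  8 = 8·1
so gcd(1148, 223) = 1.
Back-substitute for Bézout coefficients:
  1 = 25 - 3·8
  ... = 223·(139) + 1148·(-27)
So 223·139 ≡ 1 (mod 1148), and 139 mod 1148 = 139.

139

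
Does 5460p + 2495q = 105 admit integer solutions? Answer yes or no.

gcd(5460, 2495):
  5460 = 2·2495 + 470
  2495 = 5·470 + 145
  470 = 3·145 + 35
  145 = 4·35 + 5
  35 = 7·5
so gcd(5460, 2495) = 5.
5 divides 105, so integer solutions exist.

yes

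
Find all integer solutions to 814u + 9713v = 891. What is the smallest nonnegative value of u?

371

gcd(9713, 814) = 11.
11 divides 891, so solutions exist.
By Bézout, 814×(179) + 9713×(-15) = 11.
Scale by 891/11 = 81: (u₀, v₀) = (14499, -1215).
General solution: u = 14499 + 883t, v = -1215 - 74t for integer t.
u ≥ 0: smallest is 14499 mod 883 = 371 (at t = -16), with v = -31.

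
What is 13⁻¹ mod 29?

9

gcd(29, 13) = 1  (29 = 2×13 + 3, 13 = 4×3 + 1, 3 = 3×1).
Back-substituting, 13×(9) + 29×(-4) = 1.
So 13×9 ≡ 1 (mod 29), and 9 mod 29 = 9.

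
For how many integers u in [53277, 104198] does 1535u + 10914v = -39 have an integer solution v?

4

gcd(10914, 1535) = 1  (10914 = 7×1535 + 169, 1535 = 9×169 + 14, 169 = 12×14 + 1, 14 = 14×1).
Back-substituting, 1535×(-775) + 10914×(109) = 1.
Scale by -39: particular solution (30225, -4251); reduce u mod 10914: (8397, -1181).
General solution: u = 8397 + 10914t, v = -1181 - 1535t for integer t.
53277 ≤ 8397 + 10914t ≤ 104198 gives t ∈ [5, 8], which is 4 values.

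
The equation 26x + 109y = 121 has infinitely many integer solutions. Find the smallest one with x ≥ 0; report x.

gcd(109, 26) = 1  (109 = 4*26 + 5, 26 = 5*5 + 1, 5 = 5*1).
1 divides 121, so solutions exist.
Back-substituting, 26*(21) + 109*(-5) = 1.
Scale by 121/1 = 121: (x₀, y₀) = (2541, -605).
General solution: x = 2541 + 109t, y = -605 - 26t for integer t.
x ≥ 0: smallest is 2541 mod 109 = 34 (at t = -23), with y = -7.

34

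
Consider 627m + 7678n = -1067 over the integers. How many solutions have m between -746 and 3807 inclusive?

7

gcd(7678, 627):
  7678 = 12×627 + 154
  627 = 4×154 + 11
  154 = 14×11
so gcd(7678, 627) = 11.
Back-substitute for Bézout coefficients:
  11 = 627 - 4×154
  ... = 627×(49) + 7678×(-4)
Scale by -97: particular solution (-4753, 388); reduce m mod 698: (133, -11).
General solution: m = 133 + 698t, n = -11 - 57t for integer t.
-746 ≤ 133 + 698t ≤ 3807 gives t ∈ [-1, 5], which is 7 values.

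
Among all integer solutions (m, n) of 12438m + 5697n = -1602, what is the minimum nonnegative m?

184

gcd(12438, 5697):
  12438 = 2*5697 + 1044
  5697 = 5*1044 + 477
  1044 = 2*477 + 90
  477 = 5*90 + 27
  90 = 3*27 + 9
  27 = 3*9
so gcd(12438, 5697) = 9.
9 divides -1602, so solutions exist.
Back-substitute for Bézout coefficients:
  9 = 90 - 3*27
  ... = 12438*(191) + 5697*(-417)
Scale by -1602/9 = -178: (m₀, n₀) = (-33998, 74226).
General solution: m = -33998 + 633t, n = 74226 - 1382t for integer t.
m ≥ 0: smallest is -33998 mod 633 = 184 (at t = 54), with n = -402.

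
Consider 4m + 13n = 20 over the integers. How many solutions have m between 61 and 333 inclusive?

gcd(13, 4):
  13 = 3·4 + 1
  4 = 4·1
so gcd(13, 4) = 1.
Back-substitute for Bézout coefficients:
  1 = 13 - 3·4
  ... = 4·(-3) + 13·(1)
Scale by 20: particular solution (-60, 20); reduce m mod 13: (5, 0).
General solution: m = 5 + 13t, n = 0 - 4t for integer t.
61 ≤ 5 + 13t ≤ 333 gives t ∈ [5, 25], which is 21 values.

21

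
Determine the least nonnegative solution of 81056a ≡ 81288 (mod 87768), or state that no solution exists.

gcd(87768, 81056):
  87768 = 1·81056 + 6712
  81056 = 12·6712 + 512
  6712 = 13·512 + 56
  512 = 9·56 + 8
  56 = 7·8
so gcd(87768, 81056) = 8.
8 divides 81288, so solutions exist.
Back-substitute for Bézout coefficients:
  8 = 512 - 9·56
  ... = 81056·(1543) + 87768·(-1425)
So 81056·(1543) ≡ 8 (mod 87768); multiply by 10161: a ≡ 15678423 (mod 10971).
Smallest nonnegative: a = 15678423 mod 10971 = 864.

864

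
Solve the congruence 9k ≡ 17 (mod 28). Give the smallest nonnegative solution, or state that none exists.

5

gcd(28, 9):
  28 = 3*9 + 1
  9 = 9*1
so gcd(28, 9) = 1.
1 divides 17, so solutions exist.
Back-substitute for Bézout coefficients:
  1 = 28 - 3*9
  ... = 9*(-3) + 28*(1)
So 9*(-3) ≡ 1 (mod 28); multiply by 17: k ≡ -51 (mod 28).
Smallest nonnegative: k = -51 mod 28 = 5.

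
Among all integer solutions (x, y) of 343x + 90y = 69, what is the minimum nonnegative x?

33

gcd(343, 90):
  343 = 3×90 + 73
  90 = 1×73 + 17
  73 = 4×17 + 5
  17 = 3×5 + 2
  5 = 2×2 + 1
  2 = 2×1
so gcd(343, 90) = 1.
1 divides 69, so solutions exist.
Back-substitute for Bézout coefficients:
  1 = 5 - 2×2
  ... = 343×(37) + 90×(-141)
Scale by 69/1 = 69: (x₀, y₀) = (2553, -9729).
General solution: x = 2553 + 90t, y = -9729 - 343t for integer t.
x ≥ 0: smallest is 2553 mod 90 = 33 (at t = -28), with y = -125.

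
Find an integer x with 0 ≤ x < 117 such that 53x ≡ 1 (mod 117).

53

gcd(117, 53) = 1.
By Bézout, 53*(53) + 117*(-24) = 1.
So 53*53 ≡ 1 (mod 117), and 53 mod 117 = 53.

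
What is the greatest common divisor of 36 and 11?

1

gcd(36, 11):
  36 = 3*11 + 3
  11 = 3*3 + 2
  3 = 1*2 + 1
  2 = 2*1
so gcd(36, 11) = 1.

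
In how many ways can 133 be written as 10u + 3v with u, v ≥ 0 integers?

5

gcd(10, 3) = 1  (10 = 3×3 + 1, 3 = 3×1).
Back-substituting, 10×(1) + 3×(-3) = 1.
Scale by 133: one solution is (133, -399). Reduce u mod 3: (1, 41).
General: u = 1 + 3t, v = 41 - 10t.
u ≥ 0 ⇒ t ≥ 0; v ≥ 0 ⇒ t ≤ 4. So t ∈ [0, 4]: 5 solutions.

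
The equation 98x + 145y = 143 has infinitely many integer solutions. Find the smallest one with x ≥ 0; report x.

71

gcd(145, 98):
  145 = 1*98 + 47
  98 = 2*47 + 4
  47 = 11*4 + 3
  4 = 1*3 + 1
  3 = 3*1
so gcd(145, 98) = 1.
1 divides 143, so solutions exist.
Back-substitute for Bézout coefficients:
  1 = 4 - 1*3
  ... = 98*(37) + 145*(-25)
Scale by 143/1 = 143: (x₀, y₀) = (5291, -3575).
General solution: x = 5291 + 145t, y = -3575 - 98t for integer t.
x ≥ 0: smallest is 5291 mod 145 = 71 (at t = -36), with y = -47.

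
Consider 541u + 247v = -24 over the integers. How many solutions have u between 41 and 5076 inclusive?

gcd(541, 247) = 1  (541 = 2*247 + 47, 247 = 5*47 + 12, 47 = 3*12 + 11, 12 = 1*11 + 1, 11 = 11*1).
Back-substituting, 541*(-21) + 247*(46) = 1.
Scale by -24: particular solution (504, -1104); reduce u mod 247: (10, -22).
General solution: u = 10 + 247t, v = -22 - 541t for integer t.
41 ≤ 10 + 247t ≤ 5076 gives t ∈ [1, 20], which is 20 values.

20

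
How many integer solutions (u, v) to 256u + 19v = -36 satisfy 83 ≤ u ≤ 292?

11

gcd(256, 19) = 1  (256 = 13·19 + 9, 19 = 2·9 + 1, 9 = 9·1).
Back-substituting, 256·(-2) + 19·(27) = 1.
Scale by -36: particular solution (72, -972); reduce u mod 19: (15, -204).
General solution: u = 15 + 19t, v = -204 - 256t for integer t.
83 ≤ 15 + 19t ≤ 292 gives t ∈ [4, 14], which is 11 values.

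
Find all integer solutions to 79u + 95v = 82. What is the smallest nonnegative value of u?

78

gcd(95, 79) = 1.
1 divides 82, so solutions exist.
By Bézout, 79·(-6) + 95·(5) = 1.
Scale by 82/1 = 82: (u₀, v₀) = (-492, 410).
General solution: u = -492 + 95t, v = 410 - 79t for integer t.
u ≥ 0: smallest is -492 mod 95 = 78 (at t = 6), with v = -64.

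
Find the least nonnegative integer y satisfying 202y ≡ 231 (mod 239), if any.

gcd(239, 202):
  239 = 1×202 + 37
  202 = 5×37 + 17
  37 = 2×17 + 3
  17 = 5×3 + 2
  3 = 1×2 + 1
  2 = 2×1
so gcd(239, 202) = 1.
1 divides 231, so solutions exist.
Back-substitute for Bézout coefficients:
  1 = 3 - 1×2
  ... = 202×(-84) + 239×(71)
So 202×(-84) ≡ 1 (mod 239); multiply by 231: y ≡ -19404 (mod 239).
Smallest nonnegative: y = -19404 mod 239 = 194.

194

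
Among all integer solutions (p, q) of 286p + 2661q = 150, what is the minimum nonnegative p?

gcd(2661, 286):
  2661 = 9*286 + 87
  286 = 3*87 + 25
  87 = 3*25 + 12
  25 = 2*12 + 1
  12 = 12*1
so gcd(2661, 286) = 1.
1 divides 150, so solutions exist.
Back-substitute for Bézout coefficients:
  1 = 25 - 2*12
  ... = 286*(214) + 2661*(-23)
Scale by 150/1 = 150: (p₀, q₀) = (32100, -3450).
General solution: p = 32100 + 2661t, q = -3450 - 286t for integer t.
p ≥ 0: smallest is 32100 mod 2661 = 168 (at t = -12), with q = -18.

168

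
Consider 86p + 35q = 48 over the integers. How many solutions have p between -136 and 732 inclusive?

24

gcd(86, 35) = 1.
By Bézout, 86*(11) + 35*(-27) = 1.
Particular solution: (3, -6).
General solution: p = 3 + 35t, q = -6 - 86t for integer t.
-136 ≤ 3 + 35t ≤ 732 gives t ∈ [-3, 20], which is 24 values.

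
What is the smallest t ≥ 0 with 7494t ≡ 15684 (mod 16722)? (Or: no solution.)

gcd(16722, 7494) = 6  (16722 = 2×7494 + 1734, 7494 = 4×1734 + 558, 1734 = 3×558 + 60, 558 = 9×60 + 18, 60 = 3×18 + 6, 18 = 3×6).
6 divides 15684, so solutions exist.
Back-substituting, 7494×(-839) + 16722×(376) = 6.
So 7494×(-839) ≡ 6 (mod 16722); multiply by 2614: t ≡ -2193146 (mod 2787).
Smallest nonnegative: t = -2193146 mod 2787 = 223.

223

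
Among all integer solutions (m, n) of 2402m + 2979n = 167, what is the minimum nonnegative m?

gcd(2979, 2402):
  2979 = 1·2402 + 577
  2402 = 4·577 + 94
  577 = 6·94 + 13
  94 = 7·13 + 3
  13 = 4·3 + 1
  3 = 3·1
so gcd(2979, 2402) = 1.
1 divides 167, so solutions exist.
Back-substitute for Bézout coefficients:
  1 = 13 - 4·3
  ... = 2402·(-919) + 2979·(741)
Scale by 167/1 = 167: (m₀, n₀) = (-153473, 123747).
General solution: m = -153473 + 2979t, n = 123747 - 2402t for integer t.
m ≥ 0: smallest is -153473 mod 2979 = 1435 (at t = 52), with n = -1157.

1435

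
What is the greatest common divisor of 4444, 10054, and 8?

gcd(10054, 4444) = 22.
gcd(22, 8) = 2.

2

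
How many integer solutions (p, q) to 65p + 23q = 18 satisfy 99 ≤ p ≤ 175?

4

gcd(65, 23) = 1  (65 = 2·23 + 19, 23 = 1·19 + 4, 19 = 4·4 + 3, 4 = 1·3 + 1, 3 = 3·1).
Back-substituting, 65·(-6) + 23·(17) = 1.
Scale by 18: particular solution (-108, 306); reduce p mod 23: (7, -19).
General solution: p = 7 + 23t, q = -19 - 65t for integer t.
99 ≤ 7 + 23t ≤ 175 gives t ∈ [4, 7], which is 4 values.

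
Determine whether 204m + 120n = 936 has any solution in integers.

gcd(204, 120) = 12  (204 = 1*120 + 84, 120 = 1*84 + 36, 84 = 2*36 + 12, 36 = 3*12).
12 divides 936, so integer solutions exist.

yes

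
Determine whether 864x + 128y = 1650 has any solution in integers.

no

gcd(864, 128) = 32  (864 = 6·128 + 96, 128 = 1·96 + 32, 96 = 3·32).
32 does not divide 1650 (remainder 18), so no integer solutions.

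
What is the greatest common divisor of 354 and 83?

1

gcd(354, 83):
  354 = 4*83 + 22
  83 = 3*22 + 17
  22 = 1*17 + 5
  17 = 3*5 + 2
  5 = 2*2 + 1
  2 = 2*1
so gcd(354, 83) = 1.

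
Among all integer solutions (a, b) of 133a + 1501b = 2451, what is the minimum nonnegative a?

41

gcd(1501, 133):
  1501 = 11×133 + 38
  133 = 3×38 + 19
  38 = 2×19
so gcd(1501, 133) = 19.
19 divides 2451, so solutions exist.
Back-substitute for Bézout coefficients:
  19 = 133 - 3×38
  ... = 133×(34) + 1501×(-3)
Scale by 2451/19 = 129: (a₀, b₀) = (4386, -387).
General solution: a = 4386 + 79t, b = -387 - 7t for integer t.
a ≥ 0: smallest is 4386 mod 79 = 41 (at t = -55), with b = -2.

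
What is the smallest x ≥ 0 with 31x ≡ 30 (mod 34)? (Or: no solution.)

gcd(34, 31) = 1  (34 = 1*31 + 3, 31 = 10*3 + 1, 3 = 3*1).
1 divides 30, so solutions exist.
Back-substituting, 31*(11) + 34*(-10) = 1.
So 31*(11) ≡ 1 (mod 34); multiply by 30: x ≡ 330 (mod 34).
Smallest nonnegative: x = 330 mod 34 = 24.

24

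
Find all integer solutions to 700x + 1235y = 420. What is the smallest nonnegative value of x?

gcd(1235, 700):
  1235 = 1×700 + 535
  700 = 1×535 + 165
  535 = 3×165 + 40
  165 = 4×40 + 5
  40 = 8×5
so gcd(1235, 700) = 5.
5 divides 420, so solutions exist.
Back-substitute for Bézout coefficients:
  5 = 165 - 4×40
  ... = 700×(30) + 1235×(-17)
Scale by 420/5 = 84: (x₀, y₀) = (2520, -1428).
General solution: x = 2520 + 247t, y = -1428 - 140t for integer t.
x ≥ 0: smallest is 2520 mod 247 = 50 (at t = -10), with y = -28.

50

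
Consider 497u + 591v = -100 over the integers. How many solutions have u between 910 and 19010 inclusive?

31

gcd(591, 497) = 1  (591 = 1×497 + 94, 497 = 5×94 + 27, 94 = 3×27 + 13, 27 = 2×13 + 1, 13 = 13×1).
Back-substituting, 497×(44) + 591×(-37) = 1.
Scale by -100: particular solution (-4400, 3700); reduce u mod 591: (328, -276).
General solution: u = 328 + 591t, v = -276 - 497t for integer t.
910 ≤ 328 + 591t ≤ 19010 gives t ∈ [1, 31], which is 31 values.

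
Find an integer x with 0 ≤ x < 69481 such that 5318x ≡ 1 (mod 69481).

gcd(69481, 5318) = 1.
By Bézout, 5318*(8610) + 69481*(-659) = 1.
So 5318*8610 ≡ 1 (mod 69481), and 8610 mod 69481 = 8610.

8610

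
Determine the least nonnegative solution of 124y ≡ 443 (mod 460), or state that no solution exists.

gcd(460, 124) = 4.
4 does not divide 443, so the congruence has no solution.

no solution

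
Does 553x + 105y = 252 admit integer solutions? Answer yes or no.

yes

gcd(553, 105):
  553 = 5·105 + 28
  105 = 3·28 + 21
  28 = 1·21 + 7
  21 = 3·7
so gcd(553, 105) = 7.
7 divides 252, so integer solutions exist.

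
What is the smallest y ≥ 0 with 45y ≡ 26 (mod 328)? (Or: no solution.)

gcd(328, 45) = 1.
1 divides 26, so solutions exist.
By Bézout, 45×(-51) + 328×(7) = 1.
So 45×(-51) ≡ 1 (mod 328); multiply by 26: y ≡ -1326 (mod 328).
Smallest nonnegative: y = -1326 mod 328 = 314.

314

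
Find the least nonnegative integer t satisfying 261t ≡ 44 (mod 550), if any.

154

gcd(550, 261):
  550 = 2·261 + 28
  261 = 9·28 + 9
  28 = 3·9 + 1
  9 = 9·1
so gcd(550, 261) = 1.
1 divides 44, so solutions exist.
Back-substitute for Bézout coefficients:
  1 = 28 - 3·9
  ... = 261·(-59) + 550·(28)
So 261·(-59) ≡ 1 (mod 550); multiply by 44: t ≡ -2596 (mod 550).
Smallest nonnegative: t = -2596 mod 550 = 154.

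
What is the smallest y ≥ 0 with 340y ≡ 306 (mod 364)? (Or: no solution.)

no solution

gcd(364, 340):
  364 = 1×340 + 24
  340 = 14×24 + 4
  24 = 6×4
so gcd(364, 340) = 4.
4 does not divide 306, so the congruence has no solution.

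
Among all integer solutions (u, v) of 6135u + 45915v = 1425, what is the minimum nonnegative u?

816

gcd(45915, 6135):
  45915 = 7×6135 + 2970
  6135 = 2×2970 + 195
  2970 = 15×195 + 45
  195 = 4×45 + 15
  45 = 3×15
so gcd(45915, 6135) = 15.
15 divides 1425, so solutions exist.
Back-substitute for Bézout coefficients:
  15 = 195 - 4×45
  ... = 6135×(943) + 45915×(-126)
Scale by 1425/15 = 95: (u₀, v₀) = (89585, -11970).
General solution: u = 89585 + 3061t, v = -11970 - 409t for integer t.
u ≥ 0: smallest is 89585 mod 3061 = 816 (at t = -29), with v = -109.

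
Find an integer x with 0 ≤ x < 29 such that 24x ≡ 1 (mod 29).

23

gcd(29, 24):
  29 = 1·24 + 5
  24 = 4·5 + 4
  5 = 1·4 + 1
  4 = 4·1
so gcd(29, 24) = 1.
Back-substitute for Bézout coefficients:
  1 = 5 - 1·4
  ... = 24·(-6) + 29·(5)
So 24·-6 ≡ 1 (mod 29), and -6 mod 29 = 23.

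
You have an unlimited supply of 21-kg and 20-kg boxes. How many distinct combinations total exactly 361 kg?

Need nonnegative integers with 21j + 20k = 361.
gcd(21, 20) = 1, and 21·(1) + 20·(-1) = 1.
So (j₀, k₀) = (361, -361); general j = 361 + 20t, k = -361 - 21t.
j ≥ 0 ⇒ t ≥ -18; k ≥ 0 ⇒ t ≤ -18. That's 1 value of t.

1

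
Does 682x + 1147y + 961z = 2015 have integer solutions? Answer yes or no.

yes

gcd(1147, 682):
  1147 = 1×682 + 465
  682 = 1×465 + 217
  465 = 2×217 + 31
  217 = 7×31
so gcd(1147, 682) = 31.
gcd(31, 961) = 31.
31 divides 2015, so integer solutions exist.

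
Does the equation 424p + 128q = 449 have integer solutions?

no

gcd(424, 128) = 8  (424 = 3*128 + 40, 128 = 3*40 + 8, 40 = 5*8).
8 does not divide 449 (remainder 1), so no integer solutions.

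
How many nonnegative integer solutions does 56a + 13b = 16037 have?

gcd(56, 13):
  56 = 4·13 + 4
  13 = 3·4 + 1
  4 = 4·1
so gcd(56, 13) = 1.
Back-substitute for Bézout coefficients:
  1 = 13 - 3·4
  ... = 56·(-3) + 13·(13)
Scale by 16037: one solution is (-48111, 208481). Reduce a mod 13: (2, 1225).
General: a = 2 + 13t, b = 1225 - 56t.
a ≥ 0 ⇒ t ≥ 0; b ≥ 0 ⇒ t ≤ 21. So t ∈ [0, 21]: 22 solutions.

22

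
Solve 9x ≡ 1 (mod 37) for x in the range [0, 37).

gcd(37, 9):
  37 = 4·9 + 1
  9 = 9·1
so gcd(37, 9) = 1.
Back-substitute for Bézout coefficients:
  1 = 37 - 4·9
  ... = 9·(-4) + 37·(1)
So 9·-4 ≡ 1 (mod 37), and -4 mod 37 = 33.

33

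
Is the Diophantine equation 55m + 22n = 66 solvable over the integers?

yes

gcd(55, 22) = 11.
11 divides 66, so integer solutions exist.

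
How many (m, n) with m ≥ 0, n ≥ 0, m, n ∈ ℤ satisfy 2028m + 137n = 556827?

gcd(2028, 137):
  2028 = 14*137 + 110
  137 = 1*110 + 27
  110 = 4*27 + 2
  27 = 13*2 + 1
  2 = 2*1
so gcd(2028, 137) = 1.
Back-substitute for Bézout coefficients:
  1 = 27 - 13*2
  ... = 2028*(-66) + 137*(977)
Scale by 556827: one solution is (-36750582, 544019979). Reduce m mod 137: (79, 2895).
General: m = 79 + 137t, n = 2895 - 2028t.
m ≥ 0 ⇒ t ≥ 0; n ≥ 0 ⇒ t ≤ 1. So t ∈ [0, 1]: 2 solutions.

2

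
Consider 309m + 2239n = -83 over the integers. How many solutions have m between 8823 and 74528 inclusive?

29

gcd(2239, 309) = 1  (2239 = 7×309 + 76, 309 = 4×76 + 5, 76 = 15×5 + 1, 5 = 5×1).
Back-substituting, 309×(-442) + 2239×(61) = 1.
Scale by -83: particular solution (36686, -5063); reduce m mod 2239: (862, -119).
General solution: m = 862 + 2239t, n = -119 - 309t for integer t.
8823 ≤ 862 + 2239t ≤ 74528 gives t ∈ [4, 32], which is 29 values.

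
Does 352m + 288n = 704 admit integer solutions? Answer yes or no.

gcd(352, 288) = 32  (352 = 1*288 + 64, 288 = 4*64 + 32, 64 = 2*32).
32 divides 704, so integer solutions exist.

yes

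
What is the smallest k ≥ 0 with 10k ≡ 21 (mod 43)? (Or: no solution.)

15

gcd(43, 10):
  43 = 4*10 + 3
  10 = 3*3 + 1
  3 = 3*1
so gcd(43, 10) = 1.
1 divides 21, so solutions exist.
Back-substitute for Bézout coefficients:
  1 = 10 - 3*3
  ... = 10*(13) + 43*(-3)
So 10*(13) ≡ 1 (mod 43); multiply by 21: k ≡ 273 (mod 43).
Smallest nonnegative: k = 273 mod 43 = 15.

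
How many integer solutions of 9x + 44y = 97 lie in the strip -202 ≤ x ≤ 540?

gcd(44, 9) = 1.
By Bézout, 9×(5) + 44×(-1) = 1.
Particular solution: (1, 2).
General solution: x = 1 + 44t, y = 2 - 9t for integer t.
-202 ≤ 1 + 44t ≤ 540 gives t ∈ [-4, 12], which is 17 values.

17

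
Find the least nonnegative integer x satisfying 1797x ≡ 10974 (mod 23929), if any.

gcd(23929, 1797) = 1.
1 divides 10974, so solutions exist.
By Bézout, 1797·(-7204) + 23929·(541) = 1.
So 1797·(-7204) ≡ 1 (mod 23929); multiply by 10974: x ≡ -79056696 (mod 23929).
Smallest nonnegative: x = -79056696 mod 23929 = 4720.

4720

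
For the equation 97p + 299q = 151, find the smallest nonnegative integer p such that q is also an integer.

205

gcd(299, 97) = 1.
1 divides 151, so solutions exist.
By Bézout, 97·(37) + 299·(-12) = 1.
Scale by 151/1 = 151: (p₀, q₀) = (5587, -1812).
General solution: p = 5587 + 299t, q = -1812 - 97t for integer t.
p ≥ 0: smallest is 5587 mod 299 = 205 (at t = -18), with q = -66.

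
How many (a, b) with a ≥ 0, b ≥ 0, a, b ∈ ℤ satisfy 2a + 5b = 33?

gcd(5, 2) = 1  (5 = 2*2 + 1, 2 = 2*1).
Back-substituting, 2*(-2) + 5*(1) = 1.
Scale by 33: one solution is (-66, 33). Reduce a mod 5: (4, 5).
General: a = 4 + 5t, b = 5 - 2t.
a ≥ 0 ⇒ t ≥ 0; b ≥ 0 ⇒ t ≤ 2. So t ∈ [0, 2]: 3 solutions.

3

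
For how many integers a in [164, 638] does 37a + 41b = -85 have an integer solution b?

gcd(41, 37):
  41 = 1·37 + 4
  37 = 9·4 + 1
  4 = 4·1
so gcd(41, 37) = 1.
Back-substitute for Bézout coefficients:
  1 = 37 - 9·4
  ... = 37·(10) + 41·(-9)
Scale by -85: particular solution (-850, 765); reduce a mod 41: (11, -12).
General solution: a = 11 + 41t, b = -12 - 37t for integer t.
164 ≤ 11 + 41t ≤ 638 gives t ∈ [4, 15], which is 12 values.

12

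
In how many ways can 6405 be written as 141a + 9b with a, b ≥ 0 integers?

gcd(141, 9) = 3.
By Bézout, 141×(-1) + 9×(16) = 3.
One solution: (1, 696).
General: a = 1 + 3t, b = 696 - 47t.
a ≥ 0 ⇒ t ≥ 0; b ≥ 0 ⇒ t ≤ 14. So t ∈ [0, 14]: 15 solutions.

15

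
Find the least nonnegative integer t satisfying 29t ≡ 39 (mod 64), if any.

19

gcd(64, 29):
  64 = 2×29 + 6
  29 = 4×6 + 5
  6 = 1×5 + 1
  5 = 5×1
so gcd(64, 29) = 1.
1 divides 39, so solutions exist.
Back-substitute for Bézout coefficients:
  1 = 6 - 1×5
  ... = 29×(-11) + 64×(5)
So 29×(-11) ≡ 1 (mod 64); multiply by 39: t ≡ -429 (mod 64).
Smallest nonnegative: t = -429 mod 64 = 19.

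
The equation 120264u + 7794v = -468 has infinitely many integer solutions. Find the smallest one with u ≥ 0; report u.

453

gcd(120264, 7794) = 6.
6 divides -468, so solutions exist.
By Bézout, 120264·(244) + 7794·(-3765) = 6.
Scale by -468/6 = -78: (u₀, v₀) = (-19032, 293670).
General solution: u = -19032 + 1299t, v = 293670 - 20044t for integer t.
u ≥ 0: smallest is -19032 mod 1299 = 453 (at t = 15), with v = -6990.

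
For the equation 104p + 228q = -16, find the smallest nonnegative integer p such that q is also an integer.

13

gcd(228, 104) = 4  (228 = 2·104 + 20, 104 = 5·20 + 4, 20 = 5·4).
4 divides -16, so solutions exist.
Back-substituting, 104·(11) + 228·(-5) = 4.
Scale by -16/4 = -4: (p₀, q₀) = (-44, 20).
General solution: p = -44 + 57t, q = 20 - 26t for integer t.
p ≥ 0: smallest is -44 mod 57 = 13 (at t = 1), with q = -6.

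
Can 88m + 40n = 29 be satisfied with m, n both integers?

no

gcd(88, 40) = 8  (88 = 2·40 + 8, 40 = 5·8).
8 does not divide 29 (remainder 5), so no integer solutions.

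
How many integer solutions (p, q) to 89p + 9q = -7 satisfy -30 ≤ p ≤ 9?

5

gcd(89, 9) = 1  (89 = 9*9 + 8, 9 = 1*8 + 1, 8 = 8*1).
Back-substituting, 89*(-1) + 9*(10) = 1.
Scale by -7: particular solution (7, -70); reduce p mod 9: (7, -70).
General solution: p = 7 + 9t, q = -70 - 89t for integer t.
-30 ≤ 7 + 9t ≤ 9 gives t ∈ [-4, 0], which is 5 values.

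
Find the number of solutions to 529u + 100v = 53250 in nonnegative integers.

gcd(529, 100):
  529 = 5×100 + 29
  100 = 3×29 + 13
  29 = 2×13 + 3
  13 = 4×3 + 1
  3 = 3×1
so gcd(529, 100) = 1.
Back-substitute for Bézout coefficients:
  1 = 13 - 4×3
  ... = 529×(-31) + 100×(164)
Scale by 53250: one solution is (-1650750, 8733000). Reduce u mod 100: (50, 268).
General: u = 50 + 100t, v = 268 - 529t.
u ≥ 0 ⇒ t ≥ 0; v ≥ 0 ⇒ t ≤ 0. So t ∈ [0, 0]: 1 solution.

1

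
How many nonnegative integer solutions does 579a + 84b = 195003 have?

12

gcd(579, 84):
  579 = 6*84 + 75
  84 = 1*75 + 9
  75 = 8*9 + 3
  9 = 3*3
so gcd(579, 84) = 3.
Back-substitute for Bézout coefficients:
  3 = 75 - 8*9
  ... = 579*(9) + 84*(-62)
Scale by 65001: one solution is (585009, -4030062). Reduce a mod 28: (5, 2287).
General: a = 5 + 28t, b = 2287 - 193t.
a ≥ 0 ⇒ t ≥ 0; b ≥ 0 ⇒ t ≤ 11. So t ∈ [0, 11]: 12 solutions.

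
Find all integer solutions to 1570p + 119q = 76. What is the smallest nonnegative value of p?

gcd(1570, 119) = 1  (1570 = 13·119 + 23, 119 = 5·23 + 4, 23 = 5·4 + 3, 4 = 1·3 + 1, 3 = 3·1).
1 divides 76, so solutions exist.
Back-substituting, 1570·(-31) + 119·(409) = 1.
Scale by 76/1 = 76: (p₀, q₀) = (-2356, 31084).
General solution: p = -2356 + 119t, q = 31084 - 1570t for integer t.
p ≥ 0: smallest is -2356 mod 119 = 24 (at t = 20), with q = -316.

24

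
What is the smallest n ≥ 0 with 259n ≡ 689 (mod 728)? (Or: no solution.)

no solution

gcd(728, 259):
  728 = 2·259 + 210
  259 = 1·210 + 49
  210 = 4·49 + 14
  49 = 3·14 + 7
  14 = 2·7
so gcd(728, 259) = 7.
7 does not divide 689, so the congruence has no solution.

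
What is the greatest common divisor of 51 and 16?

1

gcd(51, 16):
  51 = 3·16 + 3
  16 = 5·3 + 1
  3 = 3·1
so gcd(51, 16) = 1.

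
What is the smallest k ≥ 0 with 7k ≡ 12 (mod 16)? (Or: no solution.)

gcd(16, 7) = 1.
1 divides 12, so solutions exist.
By Bézout, 7*(7) + 16*(-3) = 1.
So 7*(7) ≡ 1 (mod 16); multiply by 12: k ≡ 84 (mod 16).
Smallest nonnegative: k = 84 mod 16 = 4.

4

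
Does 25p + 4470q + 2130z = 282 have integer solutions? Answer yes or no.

no

gcd(4470, 25) = 5.
gcd(5, 2130) = 5.
5 does not divide 282 (remainder 2), so no integer solutions.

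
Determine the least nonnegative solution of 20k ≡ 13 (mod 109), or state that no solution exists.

gcd(109, 20) = 1  (109 = 5×20 + 9, 20 = 2×9 + 2, 9 = 4×2 + 1, 2 = 2×1).
1 divides 13, so solutions exist.
Back-substituting, 20×(-49) + 109×(9) = 1.
So 20×(-49) ≡ 1 (mod 109); multiply by 13: k ≡ -637 (mod 109).
Smallest nonnegative: k = -637 mod 109 = 17.

17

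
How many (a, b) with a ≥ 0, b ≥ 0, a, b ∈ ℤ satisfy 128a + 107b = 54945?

4

gcd(128, 107) = 1  (128 = 1×107 + 21, 107 = 5×21 + 2, 21 = 10×2 + 1, 2 = 2×1).
Back-substituting, 128×(51) + 107×(-61) = 1.
Scale by 54945: one solution is (2802195, -3351645). Reduce a mod 107: (79, 419).
General: a = 79 + 107t, b = 419 - 128t.
a ≥ 0 ⇒ t ≥ 0; b ≥ 0 ⇒ t ≤ 3. So t ∈ [0, 3]: 4 solutions.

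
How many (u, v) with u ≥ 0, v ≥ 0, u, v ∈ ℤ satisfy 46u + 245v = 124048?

gcd(245, 46) = 1  (245 = 5*46 + 15, 46 = 3*15 + 1, 15 = 15*1).
Back-substituting, 46*(16) + 245*(-3) = 1.
Scale by 124048: one solution is (1984768, -372144). Reduce u mod 245: (23, 502).
General: u = 23 + 245t, v = 502 - 46t.
u ≥ 0 ⇒ t ≥ 0; v ≥ 0 ⇒ t ≤ 10. So t ∈ [0, 10]: 11 solutions.

11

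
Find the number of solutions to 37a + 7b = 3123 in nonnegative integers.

gcd(37, 7) = 1.
By Bézout, 37·(-3) + 7·(16) = 1.
One solution: (4, 425).
General: a = 4 + 7t, b = 425 - 37t.
a ≥ 0 ⇒ t ≥ 0; b ≥ 0 ⇒ t ≤ 11. So t ∈ [0, 11]: 12 solutions.

12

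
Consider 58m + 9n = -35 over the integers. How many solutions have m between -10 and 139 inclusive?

gcd(58, 9) = 1  (58 = 6*9 + 4, 9 = 2*4 + 1, 4 = 4*1).
Back-substituting, 58*(-2) + 9*(13) = 1.
Scale by -35: particular solution (70, -455); reduce m mod 9: (7, -49).
General solution: m = 7 + 9t, n = -49 - 58t for integer t.
-10 ≤ 7 + 9t ≤ 139 gives t ∈ [-1, 14], which is 16 values.

16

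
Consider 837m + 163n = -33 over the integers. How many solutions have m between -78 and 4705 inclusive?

gcd(837, 163) = 1  (837 = 5·163 + 22, 163 = 7·22 + 9, 22 = 2·9 + 4, 9 = 2·4 + 1, 4 = 4·1).
Back-substituting, 837·(-37) + 163·(190) = 1.
Scale by -33: particular solution (1221, -6270); reduce m mod 163: (80, -411).
General solution: m = 80 + 163t, n = -411 - 837t for integer t.
-78 ≤ 80 + 163t ≤ 4705 gives t ∈ [0, 28], which is 29 values.

29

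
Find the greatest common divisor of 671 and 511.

1

gcd(671, 511):
  671 = 1·511 + 160
  511 = 3·160 + 31
  160 = 5·31 + 5
  31 = 6·5 + 1
  5 = 5·1
so gcd(671, 511) = 1.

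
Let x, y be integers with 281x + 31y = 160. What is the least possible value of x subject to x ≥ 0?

gcd(281, 31):
  281 = 9*31 + 2
  31 = 15*2 + 1
  2 = 2*1
so gcd(281, 31) = 1.
1 divides 160, so solutions exist.
Back-substitute for Bézout coefficients:
  1 = 31 - 15*2
  ... = 281*(-15) + 31*(136)
Scale by 160/1 = 160: (x₀, y₀) = (-2400, 21760).
General solution: x = -2400 + 31t, y = 21760 - 281t for integer t.
x ≥ 0: smallest is -2400 mod 31 = 18 (at t = 78), with y = -158.

18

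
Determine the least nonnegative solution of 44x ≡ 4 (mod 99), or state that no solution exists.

gcd(99, 44) = 11.
11 does not divide 4, so the congruence has no solution.

no solution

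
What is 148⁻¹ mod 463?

gcd(463, 148) = 1  (463 = 3·148 + 19, 148 = 7·19 + 15, 19 = 1·15 + 4, 15 = 3·4 + 3, 4 = 1·3 + 1, 3 = 3·1).
Back-substituting, 148·(-122) + 463·(39) = 1.
So 148·-122 ≡ 1 (mod 463), and -122 mod 463 = 341.

341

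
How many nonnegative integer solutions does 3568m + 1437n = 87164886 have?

17

gcd(3568, 1437) = 1.
By Bézout, 3568×(-176) + 1437×(437) = 1.
One solution: (1200, 57678).
General: m = 1200 + 1437t, n = 57678 - 3568t.
m ≥ 0 ⇒ t ≥ 0; n ≥ 0 ⇒ t ≤ 16. So t ∈ [0, 16]: 17 solutions.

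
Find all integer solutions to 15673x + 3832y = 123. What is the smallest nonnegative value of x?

gcd(15673, 3832):
  15673 = 4×3832 + 345
  3832 = 11×345 + 37
  345 = 9×37 + 12
  37 = 3×12 + 1
  12 = 12×1
so gcd(15673, 3832) = 1.
1 divides 123, so solutions exist.
Back-substitute for Bézout coefficients:
  1 = 37 - 3×12
  ... = 15673×(-311) + 3832×(1272)
Scale by 123/1 = 123: (x₀, y₀) = (-38253, 156456).
General solution: x = -38253 + 3832t, y = 156456 - 15673t for integer t.
x ≥ 0: smallest is -38253 mod 3832 = 67 (at t = 10), with y = -274.

67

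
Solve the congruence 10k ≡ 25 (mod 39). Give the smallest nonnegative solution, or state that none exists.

22

gcd(39, 10):
  39 = 3*10 + 9
  10 = 1*9 + 1
  9 = 9*1
so gcd(39, 10) = 1.
1 divides 25, so solutions exist.
Back-substitute for Bézout coefficients:
  1 = 10 - 1*9
  ... = 10*(4) + 39*(-1)
So 10*(4) ≡ 1 (mod 39); multiply by 25: k ≡ 100 (mod 39).
Smallest nonnegative: k = 100 mod 39 = 22.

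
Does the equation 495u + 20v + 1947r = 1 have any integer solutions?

gcd(495, 20) = 5  (495 = 24·20 + 15, 20 = 1·15 + 5, 15 = 3·5).
gcd(5, 1947) = 1.
1 divides 1, so integer solutions exist.

yes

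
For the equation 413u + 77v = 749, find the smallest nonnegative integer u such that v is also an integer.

2

gcd(413, 77) = 7  (413 = 5×77 + 28, 77 = 2×28 + 21, 28 = 1×21 + 7, 21 = 3×7).
7 divides 749, so solutions exist.
Back-substituting, 413×(3) + 77×(-16) = 7.
Scale by 749/7 = 107: (u₀, v₀) = (321, -1712).
General solution: u = 321 + 11t, v = -1712 - 59t for integer t.
u ≥ 0: smallest is 321 mod 11 = 2 (at t = -29), with v = -1.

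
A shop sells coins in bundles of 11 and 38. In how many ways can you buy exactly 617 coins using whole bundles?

Need nonnegative integers with 11j + 38k = 617.
gcd(11, 38) = 1, and 11·(7) + 38·(-2) = 1.
So (j₀, k₀) = (4319, -1234); general j = 4319 + 38t, k = -1234 - 11t.
j ≥ 0 ⇒ t ≥ -113; k ≥ 0 ⇒ t ≤ -113. That's 1 value of t.

1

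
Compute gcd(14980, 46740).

20

gcd(46740, 14980):
  46740 = 3·14980 + 1800
  14980 = 8·1800 + 580
  1800 = 3·580 + 60
  580 = 9·60 + 40
  60 = 1·40 + 20
  40 = 2·20
so gcd(46740, 14980) = 20.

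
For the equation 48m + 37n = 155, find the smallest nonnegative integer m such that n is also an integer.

4

gcd(48, 37):
  48 = 1×37 + 11
  37 = 3×11 + 4
  11 = 2×4 + 3
  4 = 1×3 + 1
  3 = 3×1
so gcd(48, 37) = 1.
1 divides 155, so solutions exist.
Back-substitute for Bézout coefficients:
  1 = 4 - 1×3
  ... = 48×(-10) + 37×(13)
Scale by 155/1 = 155: (m₀, n₀) = (-1550, 2015).
General solution: m = -1550 + 37t, n = 2015 - 48t for integer t.
m ≥ 0: smallest is -1550 mod 37 = 4 (at t = 42), with n = -1.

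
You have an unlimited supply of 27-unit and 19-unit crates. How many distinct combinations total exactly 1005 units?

2

Need nonnegative integers with 27j + 19k = 1005.
gcd(27, 19) = 1, and 27·(-7) + 19·(10) = 1.
So (j₀, k₀) = (-7035, 10050); general j = -7035 + 19t, k = 10050 - 27t.
j ≥ 0 ⇒ t ≥ 371; k ≥ 0 ⇒ t ≤ 372. That's 2 values of t.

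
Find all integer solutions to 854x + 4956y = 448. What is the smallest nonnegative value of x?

134

gcd(4956, 854) = 14.
14 divides 448, so solutions exist.
By Bézout, 854×(-29) + 4956×(5) = 14.
Scale by 448/14 = 32: (x₀, y₀) = (-928, 160).
General solution: x = -928 + 354t, y = 160 - 61t for integer t.
x ≥ 0: smallest is -928 mod 354 = 134 (at t = 3), with y = -23.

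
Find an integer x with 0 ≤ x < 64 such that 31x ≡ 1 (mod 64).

31

gcd(64, 31) = 1.
By Bézout, 31·(31) + 64·(-15) = 1.
So 31·31 ≡ 1 (mod 64), and 31 mod 64 = 31.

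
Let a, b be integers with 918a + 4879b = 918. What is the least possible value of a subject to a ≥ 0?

1

gcd(4879, 918):
  4879 = 5×918 + 289
  918 = 3×289 + 51
  289 = 5×51 + 34
  51 = 1×34 + 17
  34 = 2×17
so gcd(4879, 918) = 17.
17 divides 918, so solutions exist.
Back-substitute for Bézout coefficients:
  17 = 51 - 1×34
  ... = 918×(101) + 4879×(-19)
Scale by 918/17 = 54: (a₀, b₀) = (5454, -1026).
General solution: a = 5454 + 287t, b = -1026 - 54t for integer t.
a ≥ 0: smallest is 5454 mod 287 = 1 (at t = -19), with b = 0.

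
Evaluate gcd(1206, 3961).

gcd(3961, 1206) = 1  (3961 = 3×1206 + 343, 1206 = 3×343 + 177, 343 = 1×177 + 166, 177 = 1×166 + 11, 166 = 15×11 + 1, 11 = 11×1).

1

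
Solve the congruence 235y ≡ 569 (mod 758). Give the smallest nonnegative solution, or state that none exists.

25

gcd(758, 235):
  758 = 3·235 + 53
  235 = 4·53 + 23
  53 = 2·23 + 7
  23 = 3·7 + 2
  7 = 3·2 + 1
  2 = 2·1
so gcd(758, 235) = 1.
1 divides 569, so solutions exist.
Back-substitute for Bézout coefficients:
  1 = 7 - 3·2
  ... = 235·(-329) + 758·(102)
So 235·(-329) ≡ 1 (mod 758); multiply by 569: y ≡ -187201 (mod 758).
Smallest nonnegative: y = -187201 mod 758 = 25.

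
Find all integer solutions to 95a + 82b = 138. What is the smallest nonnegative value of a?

gcd(95, 82) = 1  (95 = 1·82 + 13, 82 = 6·13 + 4, 13 = 3·4 + 1, 4 = 4·1).
1 divides 138, so solutions exist.
Back-substituting, 95·(19) + 82·(-22) = 1.
Scale by 138/1 = 138: (a₀, b₀) = (2622, -3036).
General solution: a = 2622 + 82t, b = -3036 - 95t for integer t.
a ≥ 0: smallest is 2622 mod 82 = 80 (at t = -31), with b = -91.

80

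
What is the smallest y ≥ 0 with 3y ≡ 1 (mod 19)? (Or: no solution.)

gcd(19, 3) = 1.
1 divides 1, so solutions exist.
By Bézout, 3*(-6) + 19*(1) = 1.
So 3*(-6) ≡ 1 (mod 19); multiply by 1: y ≡ -6 (mod 19).
Smallest nonnegative: y = -6 mod 19 = 13.

13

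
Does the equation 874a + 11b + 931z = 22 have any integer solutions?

gcd(874, 11) = 1.
gcd(1, 931) = 1.
1 divides 22, so integer solutions exist.

yes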